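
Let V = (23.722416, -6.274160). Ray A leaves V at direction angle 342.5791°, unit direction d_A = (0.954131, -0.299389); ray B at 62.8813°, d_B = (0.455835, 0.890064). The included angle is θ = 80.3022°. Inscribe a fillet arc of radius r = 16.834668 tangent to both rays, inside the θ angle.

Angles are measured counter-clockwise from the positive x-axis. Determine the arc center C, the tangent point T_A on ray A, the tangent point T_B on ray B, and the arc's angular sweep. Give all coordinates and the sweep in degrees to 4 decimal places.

bisector direction at 22.7302° = (0.922335,0.386392)
center distance |VC| = r/sin(θ/2) = 16.834668/sin(40.1511°) = 26.108130
C = V + |VC|·bis = (47.8028,3.8138)
T_A = V + ((C−V)·d_A)·d_A = V + 19.9557·d_A = (42.7627,-12.2487)
T_B = V + ((C−V)·d_B)·d_B = V + 19.9557·d_B = (32.8189,11.4877)
sweep = 180° − θ = 99.6978°

center=(47.8028,3.8138) T_A=(42.7627,-12.2487) T_B=(32.8189,11.4877) sweep=99.6978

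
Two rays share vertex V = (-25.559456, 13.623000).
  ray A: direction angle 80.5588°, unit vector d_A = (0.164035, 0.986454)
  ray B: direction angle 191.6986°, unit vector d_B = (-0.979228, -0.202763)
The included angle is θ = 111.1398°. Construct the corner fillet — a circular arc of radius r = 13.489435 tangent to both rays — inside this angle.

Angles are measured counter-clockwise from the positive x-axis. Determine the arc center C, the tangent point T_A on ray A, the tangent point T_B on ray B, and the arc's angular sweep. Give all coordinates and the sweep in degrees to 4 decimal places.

center=(-37.3494,24.9573) T_A=(-24.0427,22.7446) T_B=(-34.6142,11.7481) sweep=68.8602

bisector direction at 136.1287° = (-0.720898,0.693041)
center distance |VC| = r/sin(θ/2) = 13.489435/sin(55.5699°) = 16.354466
C = V + |VC|·bis = (-37.3494,24.9573)
T_A = V + ((C−V)·d_A)·d_A = V + 9.2468·d_A = (-24.0427,22.7446)
T_B = V + ((C−V)·d_B)·d_B = V + 9.2468·d_B = (-34.6142,11.7481)
sweep = 180° − θ = 68.8602°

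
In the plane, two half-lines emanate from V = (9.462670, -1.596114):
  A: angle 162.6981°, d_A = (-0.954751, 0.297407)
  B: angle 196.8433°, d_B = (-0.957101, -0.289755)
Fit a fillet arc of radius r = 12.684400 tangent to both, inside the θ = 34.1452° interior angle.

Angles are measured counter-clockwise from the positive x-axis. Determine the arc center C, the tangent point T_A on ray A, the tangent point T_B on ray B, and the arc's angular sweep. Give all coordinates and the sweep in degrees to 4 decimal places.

bisector direction at 179.7707° = (-0.999992,0.004002)
center distance |VC| = r/sin(θ/2) = 12.684400/sin(17.0726°) = 43.205468
C = V + |VC|·bis = (-33.7425,-1.4232)
T_A = V + ((C−V)·d_A)·d_A = V + 41.3016·d_A = (-29.9700,10.6872)
T_B = V + ((C−V)·d_B)·d_B = V + 41.3016·d_B = (-30.0671,-13.5635)
sweep = 180° − θ = 145.8548°

center=(-33.7425,-1.4232) T_A=(-29.9700,10.6872) T_B=(-30.0671,-13.5635) sweep=145.8548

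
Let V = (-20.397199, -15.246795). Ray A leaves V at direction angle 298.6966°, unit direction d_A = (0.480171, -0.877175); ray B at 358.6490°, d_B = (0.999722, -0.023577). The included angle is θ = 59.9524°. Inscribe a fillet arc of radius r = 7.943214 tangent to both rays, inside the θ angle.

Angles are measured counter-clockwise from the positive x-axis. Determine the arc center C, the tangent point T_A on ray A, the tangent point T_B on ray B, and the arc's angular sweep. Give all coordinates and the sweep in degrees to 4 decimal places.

center=(-6.8170,-23.5125) T_A=(-13.7846,-27.3266) T_B=(-6.6298,-15.5715) sweep=120.0476

bisector direction at 328.6728° = (0.854212,-0.519925)
center distance |VC| = r/sin(θ/2) = 7.943214/sin(29.9762°) = 15.897867
C = V + |VC|·bis = (-6.8170,-23.5125)
T_A = V + ((C−V)·d_A)·d_A = V + 13.7713·d_A = (-13.7846,-27.3266)
T_B = V + ((C−V)·d_B)·d_B = V + 13.7713·d_B = (-6.6298,-15.5715)
sweep = 180° − θ = 120.0476°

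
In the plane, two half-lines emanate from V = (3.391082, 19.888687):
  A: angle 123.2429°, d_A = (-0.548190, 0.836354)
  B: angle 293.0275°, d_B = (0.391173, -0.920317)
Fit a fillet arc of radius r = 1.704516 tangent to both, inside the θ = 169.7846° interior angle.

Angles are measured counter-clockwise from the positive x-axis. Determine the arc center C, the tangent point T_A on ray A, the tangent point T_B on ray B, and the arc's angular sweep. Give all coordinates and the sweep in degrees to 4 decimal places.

bisector direction at 208.1352° = (-0.881837,-0.471554)
center distance |VC| = r/sin(θ/2) = 1.704516/sin(84.8923°) = 1.711311
C = V + |VC|·bis = (1.8820,19.0817)
T_A = V + ((C−V)·d_A)·d_A = V + 0.1524·d_A = (3.3076,20.0161)
T_B = V + ((C−V)·d_B)·d_B = V + 0.1524·d_B = (3.4507,19.7485)
sweep = 180° − θ = 10.2154°

center=(1.8820,19.0817) T_A=(3.3076,20.0161) T_B=(3.4507,19.7485) sweep=10.2154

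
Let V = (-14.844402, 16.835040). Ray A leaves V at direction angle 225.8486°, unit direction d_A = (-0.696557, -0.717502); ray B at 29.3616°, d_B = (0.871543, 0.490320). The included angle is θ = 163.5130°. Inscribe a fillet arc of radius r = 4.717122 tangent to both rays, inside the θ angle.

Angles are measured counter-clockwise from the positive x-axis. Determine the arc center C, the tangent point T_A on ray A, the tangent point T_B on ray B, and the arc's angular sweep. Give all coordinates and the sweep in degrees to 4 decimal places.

center=(-11.9359,13.0590) T_A=(-15.3204,16.3447) T_B=(-14.2488,17.1701) sweep=16.4870

bisector direction at 307.6051° = (0.610216,-0.792235)
center distance |VC| = r/sin(θ/2) = 4.717122/sin(81.7565°) = 4.766370
C = V + |VC|·bis = (-11.9359,13.0590)
T_A = V + ((C−V)·d_A)·d_A = V + 0.6834·d_A = (-15.3204,16.3447)
T_B = V + ((C−V)·d_B)·d_B = V + 0.6834·d_B = (-14.2488,17.1701)
sweep = 180° − θ = 16.4870°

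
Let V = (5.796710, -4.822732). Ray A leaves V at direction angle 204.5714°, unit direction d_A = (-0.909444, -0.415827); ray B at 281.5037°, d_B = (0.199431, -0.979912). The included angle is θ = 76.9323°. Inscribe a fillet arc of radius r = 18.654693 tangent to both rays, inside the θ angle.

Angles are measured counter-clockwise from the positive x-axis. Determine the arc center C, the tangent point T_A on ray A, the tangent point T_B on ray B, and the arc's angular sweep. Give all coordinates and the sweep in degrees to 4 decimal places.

bisector direction at 243.0376° = (-0.453406,-0.891304)
center distance |VC| = r/sin(θ/2) = 18.654693/sin(38.4661°) = 29.988953
C = V + |VC|·bis = (-7.8005,-31.5520)
T_A = V + ((C−V)·d_A)·d_A = V + 23.4806·d_A = (-15.5576,-14.5866)
T_B = V + ((C−V)·d_B)·d_B = V + 23.4806·d_B = (10.4795,-27.8317)
sweep = 180° − θ = 103.0677°

center=(-7.8005,-31.5520) T_A=(-15.5576,-14.5866) T_B=(10.4795,-27.8317) sweep=103.0677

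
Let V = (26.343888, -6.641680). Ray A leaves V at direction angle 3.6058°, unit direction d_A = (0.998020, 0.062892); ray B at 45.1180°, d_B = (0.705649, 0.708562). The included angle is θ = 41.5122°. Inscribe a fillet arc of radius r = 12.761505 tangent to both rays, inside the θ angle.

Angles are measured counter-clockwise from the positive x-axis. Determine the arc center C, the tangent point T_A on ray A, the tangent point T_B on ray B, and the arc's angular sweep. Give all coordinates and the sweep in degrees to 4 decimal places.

bisector direction at 24.3619° = (0.910958,0.412499)
center distance |VC| = r/sin(θ/2) = 12.761505/sin(20.7561°) = 36.009717
C = V + |VC|·bis = (59.1472,8.2123)
T_A = V + ((C−V)·d_A)·d_A = V + 33.6726·d_A = (59.9498,-4.5240)
T_B = V + ((C−V)·d_B)·d_B = V + 33.6726·d_B = (50.1049,17.2174)
sweep = 180° − θ = 138.4878°

center=(59.1472,8.2123) T_A=(59.9498,-4.5240) T_B=(50.1049,17.2174) sweep=138.4878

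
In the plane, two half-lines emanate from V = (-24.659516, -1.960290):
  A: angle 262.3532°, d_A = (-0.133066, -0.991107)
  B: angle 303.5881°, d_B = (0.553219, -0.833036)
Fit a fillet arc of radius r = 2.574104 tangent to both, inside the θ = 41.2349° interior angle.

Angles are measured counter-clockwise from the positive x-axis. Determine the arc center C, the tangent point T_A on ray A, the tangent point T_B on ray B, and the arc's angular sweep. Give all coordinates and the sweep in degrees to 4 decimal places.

bisector direction at 282.9706° = (0.224452,-0.974485)
center distance |VC| = r/sin(θ/2) = 2.574104/sin(20.6175°) = 7.310164
C = V + |VC|·bis = (-23.0187,-9.0839)
T_A = V + ((C−V)·d_A)·d_A = V + 6.8420·d_A = (-25.5699,-8.7414)
T_B = V + ((C−V)·d_B)·d_B = V + 6.8420·d_B = (-20.8744,-7.6599)
sweep = 180° − θ = 138.7651°

center=(-23.0187,-9.0839) T_A=(-25.5699,-8.7414) T_B=(-20.8744,-7.6599) sweep=138.7651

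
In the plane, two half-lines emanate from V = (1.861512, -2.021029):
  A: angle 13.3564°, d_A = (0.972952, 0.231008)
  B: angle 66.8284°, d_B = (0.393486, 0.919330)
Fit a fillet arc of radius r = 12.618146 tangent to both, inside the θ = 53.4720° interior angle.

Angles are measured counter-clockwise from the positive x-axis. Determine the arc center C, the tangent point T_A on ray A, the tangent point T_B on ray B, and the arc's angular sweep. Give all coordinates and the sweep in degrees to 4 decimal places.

center=(23.3183,16.0424) T_A=(26.2332,3.7655) T_B=(11.7180,21.0074) sweep=126.5280

bisector direction at 40.0924° = (0.765007,0.644022)
center distance |VC| = r/sin(θ/2) = 12.618146/sin(26.7360°) = 28.047789
C = V + |VC|·bis = (23.3183,16.0424)
T_A = V + ((C−V)·d_A)·d_A = V + 25.0492·d_A = (26.2332,3.7655)
T_B = V + ((C−V)·d_B)·d_B = V + 25.0492·d_B = (11.7180,21.0074)
sweep = 180° − θ = 126.5280°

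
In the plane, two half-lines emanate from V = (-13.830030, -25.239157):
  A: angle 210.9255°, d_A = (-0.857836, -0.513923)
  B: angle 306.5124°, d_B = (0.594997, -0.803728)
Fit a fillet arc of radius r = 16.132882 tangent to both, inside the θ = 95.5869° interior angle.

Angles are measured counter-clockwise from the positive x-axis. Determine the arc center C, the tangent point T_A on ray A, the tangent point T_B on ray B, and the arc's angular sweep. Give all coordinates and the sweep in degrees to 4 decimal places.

center=(-18.0906,-46.5981) T_A=(-26.3817,-32.7588) T_B=(-5.1242,-36.9991) sweep=84.4131

bisector direction at 258.7190° = (-0.195622,-0.980679)
center distance |VC| = r/sin(θ/2) = 16.132882/sin(47.7934°) = 21.779771
C = V + |VC|·bis = (-18.0906,-46.5981)
T_A = V + ((C−V)·d_A)·d_A = V + 14.6318·d_A = (-26.3817,-32.7588)
T_B = V + ((C−V)·d_B)·d_B = V + 14.6318·d_B = (-5.1242,-36.9991)
sweep = 180° − θ = 84.4131°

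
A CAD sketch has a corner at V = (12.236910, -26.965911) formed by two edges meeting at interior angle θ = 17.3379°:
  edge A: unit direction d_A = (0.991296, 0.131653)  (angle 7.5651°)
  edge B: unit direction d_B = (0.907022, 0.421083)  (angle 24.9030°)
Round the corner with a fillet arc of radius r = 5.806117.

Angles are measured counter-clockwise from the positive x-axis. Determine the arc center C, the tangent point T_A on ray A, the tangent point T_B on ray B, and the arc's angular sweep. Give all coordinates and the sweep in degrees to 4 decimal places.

center=(49.2222,-16.1968) T_A=(49.9866,-21.9524) T_B=(46.7774,-10.9306) sweep=162.6621

bisector direction at 16.2340° = (0.960128,0.279562)
center distance |VC| = r/sin(θ/2) = 5.806117/sin(8.6690°) = 38.521233
C = V + |VC|·bis = (49.2222,-16.1968)
T_A = V + ((C−V)·d_A)·d_A = V + 38.0812·d_A = (49.9866,-21.9524)
T_B = V + ((C−V)·d_B)·d_B = V + 38.0812·d_B = (46.7774,-10.9306)
sweep = 180° − θ = 162.6621°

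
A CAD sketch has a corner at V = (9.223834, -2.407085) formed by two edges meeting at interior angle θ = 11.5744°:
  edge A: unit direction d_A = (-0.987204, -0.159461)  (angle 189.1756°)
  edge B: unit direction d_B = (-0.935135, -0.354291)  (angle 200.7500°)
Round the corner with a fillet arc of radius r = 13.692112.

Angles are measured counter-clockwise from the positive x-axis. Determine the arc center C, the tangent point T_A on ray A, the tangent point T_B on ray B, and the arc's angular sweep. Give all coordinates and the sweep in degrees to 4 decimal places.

center=(-121.9607,-37.4666) T_A=(-124.1440,-23.9497) T_B=(-117.1097,-50.2706) sweep=168.4256

bisector direction at 194.9628° = (-0.966094,-0.258192)
center distance |VC| = r/sin(θ/2) = 13.692112/sin(5.7872°) = 135.788594
C = V + |VC|·bis = (-121.9607,-37.4666)
T_A = V + ((C−V)·d_A)·d_A = V + 135.0965·d_A = (-124.1440,-23.9497)
T_B = V + ((C−V)·d_B)·d_B = V + 135.0965·d_B = (-117.1097,-50.2706)
sweep = 180° − θ = 168.4256°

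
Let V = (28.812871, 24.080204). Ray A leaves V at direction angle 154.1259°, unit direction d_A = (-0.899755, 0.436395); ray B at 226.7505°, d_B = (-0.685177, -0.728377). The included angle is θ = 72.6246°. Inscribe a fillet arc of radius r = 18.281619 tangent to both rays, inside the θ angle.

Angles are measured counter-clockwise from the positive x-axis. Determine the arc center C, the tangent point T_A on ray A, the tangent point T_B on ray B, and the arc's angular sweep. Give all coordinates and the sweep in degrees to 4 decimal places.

center=(-1.5476,18.4871) T_A=(6.4304,34.9361) T_B=(11.7683,5.9609) sweep=107.3754

bisector direction at 190.4382° = (-0.983451,-0.181175)
center distance |VC| = r/sin(θ/2) = 18.281619/sin(36.3123°) = 30.871404
C = V + |VC|·bis = (-1.5476,18.4871)
T_A = V + ((C−V)·d_A)·d_A = V + 24.8762·d_A = (6.4304,34.9361)
T_B = V + ((C−V)·d_B)·d_B = V + 24.8762·d_B = (11.7683,5.9609)
sweep = 180° − θ = 107.3754°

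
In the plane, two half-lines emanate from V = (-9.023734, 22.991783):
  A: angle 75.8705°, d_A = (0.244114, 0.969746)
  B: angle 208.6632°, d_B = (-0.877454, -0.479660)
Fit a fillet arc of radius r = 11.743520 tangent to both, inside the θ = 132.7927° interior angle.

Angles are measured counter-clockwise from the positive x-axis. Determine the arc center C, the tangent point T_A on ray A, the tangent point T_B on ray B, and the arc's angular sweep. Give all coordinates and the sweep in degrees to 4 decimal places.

center=(-19.1593,30.8348) T_A=(-7.7711,27.9680) T_B=(-13.5264,20.5304) sweep=47.2073

bisector direction at 142.2669° = (-0.790870,0.611985)
center distance |VC| = r/sin(θ/2) = 11.743520/sin(66.3963°) = 12.815719
C = V + |VC|·bis = (-19.1593,30.8348)
T_A = V + ((C−V)·d_A)·d_A = V + 5.1315·d_A = (-7.7711,27.9680)
T_B = V + ((C−V)·d_B)·d_B = V + 5.1315·d_B = (-13.5264,20.5304)
sweep = 180° − θ = 47.2073°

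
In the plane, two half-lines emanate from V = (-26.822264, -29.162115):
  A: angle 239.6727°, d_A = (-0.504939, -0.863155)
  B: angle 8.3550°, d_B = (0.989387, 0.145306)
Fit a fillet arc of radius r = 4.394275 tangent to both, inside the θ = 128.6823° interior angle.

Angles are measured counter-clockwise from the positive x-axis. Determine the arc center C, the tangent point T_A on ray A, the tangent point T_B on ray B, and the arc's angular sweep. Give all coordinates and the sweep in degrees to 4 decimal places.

bisector direction at 304.0138° = (0.559393,-0.828902)
center distance |VC| = r/sin(θ/2) = 4.394275/sin(64.3411°) = 4.875008
C = V + |VC|·bis = (-24.0952,-33.2030)
T_A = V + ((C−V)·d_A)·d_A = V + 2.1109·d_A = (-27.8882,-30.9842)
T_B = V + ((C−V)·d_B)·d_B = V + 2.1109·d_B = (-24.7337,-28.8554)
sweep = 180° − θ = 51.3177°

center=(-24.0952,-33.2030) T_A=(-27.8882,-30.9842) T_B=(-24.7337,-28.8554) sweep=51.3177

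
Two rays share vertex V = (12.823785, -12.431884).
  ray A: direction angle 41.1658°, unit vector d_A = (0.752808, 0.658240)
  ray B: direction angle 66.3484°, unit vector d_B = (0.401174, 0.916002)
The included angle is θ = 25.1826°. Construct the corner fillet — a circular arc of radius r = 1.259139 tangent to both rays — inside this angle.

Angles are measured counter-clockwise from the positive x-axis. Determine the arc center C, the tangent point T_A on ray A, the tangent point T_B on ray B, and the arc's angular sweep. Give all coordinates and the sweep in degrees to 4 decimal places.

bisector direction at 53.7571° = (0.591210,0.806518)
center distance |VC| = r/sin(θ/2) = 1.259139/sin(12.5913°) = 5.775998
C = V + |VC|·bis = (16.2386,-7.7734)
T_A = V + ((C−V)·d_A)·d_A = V + 5.6371·d_A = (17.0674,-8.7213)
T_B = V + ((C−V)·d_B)·d_B = V + 5.6371·d_B = (15.0852,-7.2683)
sweep = 180° − θ = 154.8174°

center=(16.2386,-7.7734) T_A=(17.0674,-8.7213) T_B=(15.0852,-7.2683) sweep=154.8174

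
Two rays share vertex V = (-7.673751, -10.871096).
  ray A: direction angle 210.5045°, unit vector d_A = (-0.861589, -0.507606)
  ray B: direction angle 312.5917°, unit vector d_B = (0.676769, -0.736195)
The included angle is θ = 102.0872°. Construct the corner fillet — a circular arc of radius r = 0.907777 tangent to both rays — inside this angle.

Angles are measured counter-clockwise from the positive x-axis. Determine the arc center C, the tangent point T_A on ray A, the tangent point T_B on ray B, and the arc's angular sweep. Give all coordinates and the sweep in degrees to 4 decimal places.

center=(-7.8453,-12.0258) T_A=(-8.3061,-11.2437) T_B=(-7.1770,-11.4114) sweep=77.9128

bisector direction at 261.5481° = (-0.146979,-0.989140)
center distance |VC| = r/sin(θ/2) = 0.907777/sin(51.0436°) = 1.167372
C = V + |VC|·bis = (-7.8453,-12.0258)
T_A = V + ((C−V)·d_A)·d_A = V + 0.7340·d_A = (-8.3061,-11.2437)
T_B = V + ((C−V)·d_B)·d_B = V + 0.7340·d_B = (-7.1770,-11.4114)
sweep = 180° − θ = 77.9128°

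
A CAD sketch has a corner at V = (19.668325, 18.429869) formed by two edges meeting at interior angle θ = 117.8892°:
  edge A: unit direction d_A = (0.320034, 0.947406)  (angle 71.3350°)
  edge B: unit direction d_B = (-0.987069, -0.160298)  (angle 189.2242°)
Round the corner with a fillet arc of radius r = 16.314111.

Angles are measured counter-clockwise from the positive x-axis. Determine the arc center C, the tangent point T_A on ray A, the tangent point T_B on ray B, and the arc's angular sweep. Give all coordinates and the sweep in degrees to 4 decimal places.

center=(7.3563,32.9582) T_A=(22.8123,27.7372) T_B=(9.9714,16.8551) sweep=62.1108

bisector direction at 130.2796° = (-0.646518,0.762899)
center distance |VC| = r/sin(θ/2) = 16.314111/sin(58.9446°) = 19.043660
C = V + |VC|·bis = (7.3563,32.9582)
T_A = V + ((C−V)·d_A)·d_A = V + 9.8240·d_A = (22.8123,27.7372)
T_B = V + ((C−V)·d_B)·d_B = V + 9.8240·d_B = (9.9714,16.8551)
sweep = 180° − θ = 62.1108°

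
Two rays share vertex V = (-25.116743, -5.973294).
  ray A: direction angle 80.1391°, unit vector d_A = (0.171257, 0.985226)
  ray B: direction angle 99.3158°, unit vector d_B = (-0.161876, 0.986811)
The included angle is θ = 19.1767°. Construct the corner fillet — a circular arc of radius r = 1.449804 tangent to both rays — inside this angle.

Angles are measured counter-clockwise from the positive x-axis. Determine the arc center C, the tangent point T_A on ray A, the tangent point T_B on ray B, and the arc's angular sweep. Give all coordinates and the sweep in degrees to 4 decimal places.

center=(-25.0753,2.7306) T_A=(-23.6470,2.4823) T_B=(-26.5060,2.4959) sweep=160.8233

bisector direction at 89.7275° = (0.004757,0.999989)
center distance |VC| = r/sin(θ/2) = 1.449804/sin(9.5884°) = 8.703963
C = V + |VC|·bis = (-25.0753,2.7306)
T_A = V + ((C−V)·d_A)·d_A = V + 8.5824·d_A = (-23.6470,2.4823)
T_B = V + ((C−V)·d_B)·d_B = V + 8.5824·d_B = (-26.5060,2.4959)
sweep = 180° − θ = 160.8233°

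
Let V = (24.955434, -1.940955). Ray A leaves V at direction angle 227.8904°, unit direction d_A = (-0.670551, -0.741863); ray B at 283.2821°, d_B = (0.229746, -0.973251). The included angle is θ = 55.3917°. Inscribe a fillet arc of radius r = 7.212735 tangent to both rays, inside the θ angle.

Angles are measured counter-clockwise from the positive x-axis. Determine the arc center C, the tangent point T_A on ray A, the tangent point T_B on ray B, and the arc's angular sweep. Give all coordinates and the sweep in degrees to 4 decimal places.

bisector direction at 255.5863° = (-0.248922,-0.968523)
center distance |VC| = r/sin(θ/2) = 7.212735/sin(27.6959°) = 15.518670
C = V + |VC|·bis = (21.0925,-16.9712)
T_A = V + ((C−V)·d_A)·d_A = V + 13.7407·d_A = (15.7416,-12.1346)
T_B = V + ((C−V)·d_B)·d_B = V + 13.7407·d_B = (28.1123,-15.3141)
sweep = 180° − θ = 124.6083°

center=(21.0925,-16.9712) T_A=(15.7416,-12.1346) T_B=(28.1123,-15.3141) sweep=124.6083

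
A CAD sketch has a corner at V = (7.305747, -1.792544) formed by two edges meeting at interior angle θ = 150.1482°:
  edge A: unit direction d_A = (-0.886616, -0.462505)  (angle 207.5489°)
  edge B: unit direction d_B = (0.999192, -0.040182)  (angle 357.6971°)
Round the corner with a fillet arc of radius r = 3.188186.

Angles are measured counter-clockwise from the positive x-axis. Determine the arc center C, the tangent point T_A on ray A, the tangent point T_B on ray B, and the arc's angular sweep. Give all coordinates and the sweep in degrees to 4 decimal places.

center=(8.0268,-5.0123) T_A=(6.5523,-2.1856) T_B=(8.1549,-1.8267) sweep=29.8518

bisector direction at 282.6230° = (0.218535,-0.975829)
center distance |VC| = r/sin(θ/2) = 3.188186/sin(75.0741°) = 3.299512
C = V + |VC|·bis = (8.0268,-5.0123)
T_A = V + ((C−V)·d_A)·d_A = V + 0.8499·d_A = (6.5523,-2.1856)
T_B = V + ((C−V)·d_B)·d_B = V + 0.8499·d_B = (8.1549,-1.8267)
sweep = 180° − θ = 29.8518°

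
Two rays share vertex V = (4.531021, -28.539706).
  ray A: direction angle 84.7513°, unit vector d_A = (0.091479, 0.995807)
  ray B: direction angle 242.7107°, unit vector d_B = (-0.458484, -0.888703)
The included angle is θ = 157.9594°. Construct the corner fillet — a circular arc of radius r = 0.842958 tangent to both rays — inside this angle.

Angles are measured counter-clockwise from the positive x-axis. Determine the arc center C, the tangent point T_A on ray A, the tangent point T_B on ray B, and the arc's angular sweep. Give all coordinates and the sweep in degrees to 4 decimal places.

center=(3.7066,-28.2991) T_A=(4.5460,-28.3762) T_B=(4.4558,-28.6856) sweep=22.0406

bisector direction at 163.7310° = (-0.959957,0.280147)
center distance |VC| = r/sin(θ/2) = 0.842958/sin(78.9797°) = 0.858795
C = V + |VC|·bis = (3.7066,-28.2991)
T_A = V + ((C−V)·d_A)·d_A = V + 0.1642·d_A = (4.5460,-28.3762)
T_B = V + ((C−V)·d_B)·d_B = V + 0.1642·d_B = (4.4558,-28.6856)
sweep = 180° − θ = 22.0406°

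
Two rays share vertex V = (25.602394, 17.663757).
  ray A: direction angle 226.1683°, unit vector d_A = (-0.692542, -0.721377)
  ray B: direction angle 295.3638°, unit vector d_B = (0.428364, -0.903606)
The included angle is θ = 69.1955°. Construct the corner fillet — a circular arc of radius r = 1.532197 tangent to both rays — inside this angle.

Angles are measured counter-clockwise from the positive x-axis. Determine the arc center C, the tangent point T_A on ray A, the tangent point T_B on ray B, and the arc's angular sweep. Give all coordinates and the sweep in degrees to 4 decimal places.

center=(25.1694,15.0003) T_A=(24.0641,16.0614) T_B=(26.5539,15.6566) sweep=110.8045

bisector direction at 260.7661° = (-0.160466,-0.987041)
center distance |VC| = r/sin(θ/2) = 1.532197/sin(34.5977°) = 2.698426
C = V + |VC|·bis = (25.1694,15.0003)
T_A = V + ((C−V)·d_A)·d_A = V + 2.2212·d_A = (24.0641,16.0614)
T_B = V + ((C−V)·d_B)·d_B = V + 2.2212·d_B = (26.5539,15.6566)
sweep = 180° − θ = 110.8045°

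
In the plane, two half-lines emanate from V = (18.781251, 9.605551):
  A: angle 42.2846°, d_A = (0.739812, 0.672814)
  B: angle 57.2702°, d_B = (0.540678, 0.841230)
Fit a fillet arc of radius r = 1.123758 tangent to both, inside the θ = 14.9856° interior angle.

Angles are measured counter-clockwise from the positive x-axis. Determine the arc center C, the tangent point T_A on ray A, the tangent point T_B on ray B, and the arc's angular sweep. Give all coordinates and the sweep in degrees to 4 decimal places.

center=(24.3462,16.1855) T_A=(25.1023,15.3541) T_B=(23.4008,16.7931) sweep=165.0144

bisector direction at 49.7774° = (0.645759,0.763541)
center distance |VC| = r/sin(θ/2) = 1.123758/sin(7.4928°) = 8.617670
C = V + |VC|·bis = (24.3462,16.1855)
T_A = V + ((C−V)·d_A)·d_A = V + 8.5441·d_A = (25.1023,15.3541)
T_B = V + ((C−V)·d_B)·d_B = V + 8.5441·d_B = (23.4008,16.7931)
sweep = 180° − θ = 165.0144°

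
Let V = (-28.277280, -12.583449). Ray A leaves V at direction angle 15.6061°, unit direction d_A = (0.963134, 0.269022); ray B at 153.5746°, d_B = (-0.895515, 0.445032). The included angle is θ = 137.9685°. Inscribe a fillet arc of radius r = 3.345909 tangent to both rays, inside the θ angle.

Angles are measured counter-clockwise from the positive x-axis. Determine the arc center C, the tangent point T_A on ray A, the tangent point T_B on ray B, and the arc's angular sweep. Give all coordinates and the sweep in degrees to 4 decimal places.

bisector direction at 84.5904° = (0.094276,0.995546)
center distance |VC| = r/sin(θ/2) = 3.345909/sin(68.9843°) = 3.584332
C = V + |VC|·bis = (-27.9394,-9.0151)
T_A = V + ((C−V)·d_A)·d_A = V + 1.2854·d_A = (-27.0392,-12.2376)
T_B = V + ((C−V)·d_B)·d_B = V + 1.2854·d_B = (-29.4284,-12.0114)
sweep = 180° − θ = 42.0315°

center=(-27.9394,-9.0151) T_A=(-27.0392,-12.2376) T_B=(-29.4284,-12.0114) sweep=42.0315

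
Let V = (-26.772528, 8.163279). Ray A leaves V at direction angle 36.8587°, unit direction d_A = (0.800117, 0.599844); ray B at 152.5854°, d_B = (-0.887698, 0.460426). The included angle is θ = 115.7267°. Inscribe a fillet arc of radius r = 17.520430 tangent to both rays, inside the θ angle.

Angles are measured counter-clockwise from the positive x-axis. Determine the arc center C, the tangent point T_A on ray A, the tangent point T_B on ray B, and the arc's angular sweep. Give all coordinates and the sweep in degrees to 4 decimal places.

center=(-28.4758,28.7837) T_A=(-17.9663,14.7653) T_B=(-36.5427,13.2308) sweep=64.2733

bisector direction at 94.7220° = (-0.082322,0.996606)
center distance |VC| = r/sin(θ/2) = 17.520430/sin(57.8633°) = 20.690607
C = V + |VC|·bis = (-28.4758,28.7837)
T_A = V + ((C−V)·d_A)·d_A = V + 11.0062·d_A = (-17.9663,14.7653)
T_B = V + ((C−V)·d_B)·d_B = V + 11.0062·d_B = (-36.5427,13.2308)
sweep = 180° − θ = 64.2733°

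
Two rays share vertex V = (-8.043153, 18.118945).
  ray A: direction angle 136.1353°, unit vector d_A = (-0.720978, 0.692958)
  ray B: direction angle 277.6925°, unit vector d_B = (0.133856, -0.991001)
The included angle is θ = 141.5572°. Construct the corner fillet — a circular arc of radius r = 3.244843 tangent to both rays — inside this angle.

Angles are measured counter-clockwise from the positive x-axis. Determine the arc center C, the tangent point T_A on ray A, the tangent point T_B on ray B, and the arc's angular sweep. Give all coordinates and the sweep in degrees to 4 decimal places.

bisector direction at 206.9139° = (-0.891688,-0.452651)
center distance |VC| = r/sin(θ/2) = 3.244843/sin(70.7786°) = 3.436411
C = V + |VC|·bis = (-11.1074,16.5634)
T_A = V + ((C−V)·d_A)·d_A = V + 1.1313·d_A = (-8.8588,18.9029)
T_B = V + ((C−V)·d_B)·d_B = V + 1.1313·d_B = (-7.8917,16.9978)
sweep = 180° − θ = 38.4428°

center=(-11.1074,16.5634) T_A=(-8.8588,18.9029) T_B=(-7.8917,16.9978) sweep=38.4428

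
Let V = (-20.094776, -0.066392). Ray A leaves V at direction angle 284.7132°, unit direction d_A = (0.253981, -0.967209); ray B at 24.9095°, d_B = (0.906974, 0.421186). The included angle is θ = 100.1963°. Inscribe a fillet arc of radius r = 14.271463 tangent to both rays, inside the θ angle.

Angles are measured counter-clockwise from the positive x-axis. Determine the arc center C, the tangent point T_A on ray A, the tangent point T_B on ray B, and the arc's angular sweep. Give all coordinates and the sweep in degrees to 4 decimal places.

bisector direction at 334.8114° = (0.904911,-0.425600)
center distance |VC| = r/sin(θ/2) = 14.271463/sin(50.0981°) = 18.603358
C = V + |VC|·bis = (-3.2604,-7.9840)
T_A = V + ((C−V)·d_A)·d_A = V + 11.9336·d_A = (-17.0639,-11.6087)
T_B = V + ((C−V)·d_B)·d_B = V + 11.9336·d_B = (-9.2713,4.9599)
sweep = 180° − θ = 79.8037°

center=(-3.2604,-7.9840) T_A=(-17.0639,-11.6087) T_B=(-9.2713,4.9599) sweep=79.8037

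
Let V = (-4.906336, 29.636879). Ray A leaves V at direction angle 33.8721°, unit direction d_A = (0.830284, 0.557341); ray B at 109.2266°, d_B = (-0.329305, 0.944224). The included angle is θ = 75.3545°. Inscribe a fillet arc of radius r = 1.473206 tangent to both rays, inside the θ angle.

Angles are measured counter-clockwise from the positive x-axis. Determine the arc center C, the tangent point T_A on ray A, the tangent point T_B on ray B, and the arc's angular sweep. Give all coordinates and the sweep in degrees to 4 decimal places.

center=(-4.1435,31.9233) T_A=(-3.3224,30.7001) T_B=(-5.5345,31.4381) sweep=104.6455

bisector direction at 71.5494° = (0.316488,0.948597)
center distance |VC| = r/sin(θ/2) = 1.473206/sin(37.6773°) = 2.410300
C = V + |VC|·bis = (-4.1435,31.9233)
T_A = V + ((C−V)·d_A)·d_A = V + 1.9077·d_A = (-3.3224,30.7001)
T_B = V + ((C−V)·d_B)·d_B = V + 1.9077·d_B = (-5.5345,31.4381)
sweep = 180° − θ = 104.6455°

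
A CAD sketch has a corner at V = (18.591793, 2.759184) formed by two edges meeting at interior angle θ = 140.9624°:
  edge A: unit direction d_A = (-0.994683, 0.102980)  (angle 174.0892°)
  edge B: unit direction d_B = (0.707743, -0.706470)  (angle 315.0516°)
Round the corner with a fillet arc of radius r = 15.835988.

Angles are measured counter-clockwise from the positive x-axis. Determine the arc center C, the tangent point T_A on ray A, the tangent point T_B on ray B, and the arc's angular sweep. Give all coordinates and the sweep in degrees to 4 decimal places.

center=(11.3772,-12.4145) T_A=(13.0080,3.3373) T_B=(22.5648,-1.2067) sweep=39.0376

bisector direction at 244.5704° = (-0.429402,-0.903114)
center distance |VC| = r/sin(θ/2) = 15.835988/sin(70.4812°) = 16.801540
C = V + |VC|·bis = (11.3772,-12.4145)
T_A = V + ((C−V)·d_A)·d_A = V + 5.6137·d_A = (13.0080,3.3373)
T_B = V + ((C−V)·d_B)·d_B = V + 5.6137·d_B = (22.5648,-1.2067)
sweep = 180° − θ = 39.0376°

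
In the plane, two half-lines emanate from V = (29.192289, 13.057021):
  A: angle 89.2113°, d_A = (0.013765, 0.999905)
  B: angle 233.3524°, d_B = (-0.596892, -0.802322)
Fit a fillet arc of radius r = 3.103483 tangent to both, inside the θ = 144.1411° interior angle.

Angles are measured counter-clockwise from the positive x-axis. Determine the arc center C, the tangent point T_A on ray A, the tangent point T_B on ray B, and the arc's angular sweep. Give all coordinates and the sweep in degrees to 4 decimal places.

center=(26.1029,14.1038) T_A=(29.2061,14.0611) T_B=(28.5929,12.2514) sweep=35.8589

bisector direction at 161.2818° = (-0.947109,0.320913)
center distance |VC| = r/sin(θ/2) = 3.103483/sin(72.0705°) = 3.261893
C = V + |VC|·bis = (26.1029,14.1038)
T_A = V + ((C−V)·d_A)·d_A = V + 1.0042·d_A = (29.2061,14.0611)
T_B = V + ((C−V)·d_B)·d_B = V + 1.0042·d_B = (28.5929,12.2514)
sweep = 180° − θ = 35.8589°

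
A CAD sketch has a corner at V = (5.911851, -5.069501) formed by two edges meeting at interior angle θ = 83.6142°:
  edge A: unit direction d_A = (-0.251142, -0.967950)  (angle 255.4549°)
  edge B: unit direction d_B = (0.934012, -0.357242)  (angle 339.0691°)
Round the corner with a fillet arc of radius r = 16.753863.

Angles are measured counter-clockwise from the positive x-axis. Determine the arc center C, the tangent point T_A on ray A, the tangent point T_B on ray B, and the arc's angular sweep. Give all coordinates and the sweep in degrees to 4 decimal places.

center=(17.4240,-27.4102) T_A=(1.2071,-23.2026) T_B=(23.4092,-11.7619) sweep=96.3858

bisector direction at 297.2620° = (0.458060,-0.888921)
center distance |VC| = r/sin(θ/2) = 16.753863/sin(41.8071°) = 25.132371
C = V + |VC|·bis = (17.4240,-27.4102)
T_A = V + ((C−V)·d_A)·d_A = V + 18.7335·d_A = (1.2071,-23.2026)
T_B = V + ((C−V)·d_B)·d_B = V + 18.7335·d_B = (23.4092,-11.7619)
sweep = 180° − θ = 96.3858°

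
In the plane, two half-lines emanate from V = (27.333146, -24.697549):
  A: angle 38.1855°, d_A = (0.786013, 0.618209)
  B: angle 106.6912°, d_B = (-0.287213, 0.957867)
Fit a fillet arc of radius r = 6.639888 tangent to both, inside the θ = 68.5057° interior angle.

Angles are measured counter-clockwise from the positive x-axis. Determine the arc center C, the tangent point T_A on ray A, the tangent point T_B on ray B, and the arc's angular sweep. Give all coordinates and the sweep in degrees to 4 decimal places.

bisector direction at 72.4383° = (0.301732,0.953393)
center distance |VC| = r/sin(θ/2) = 6.639888/sin(34.2529°) = 11.796988
C = V + |VC|·bis = (30.8927,-13.4504)
T_A = V + ((C−V)·d_A)·d_A = V + 9.7509·d_A = (34.9975,-18.6694)
T_B = V + ((C−V)·d_B)·d_B = V + 9.7509·d_B = (24.5325,-15.3574)
sweep = 180° − θ = 111.4943°

center=(30.8927,-13.4504) T_A=(34.9975,-18.6694) T_B=(24.5325,-15.3574) sweep=111.4943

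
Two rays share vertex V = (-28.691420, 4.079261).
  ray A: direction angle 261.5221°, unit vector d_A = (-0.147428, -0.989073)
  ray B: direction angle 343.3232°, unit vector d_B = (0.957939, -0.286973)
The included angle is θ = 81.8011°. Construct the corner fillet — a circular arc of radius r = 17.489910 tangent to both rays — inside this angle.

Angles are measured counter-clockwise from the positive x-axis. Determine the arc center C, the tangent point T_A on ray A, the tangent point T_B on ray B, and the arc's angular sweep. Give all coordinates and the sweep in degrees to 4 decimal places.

bisector direction at 302.4227° = (0.536161,-0.844116)
center distance |VC| = r/sin(θ/2) = 17.489910/sin(40.9006°) = 26.712427
C = V + |VC|·bis = (-14.3693,-18.4691)
T_A = V + ((C−V)·d_A)·d_A = V + 20.1905·d_A = (-31.6681,-15.8906)
T_B = V + ((C−V)·d_B)·d_B = V + 20.1905·d_B = (-9.3501,-1.7149)
sweep = 180° − θ = 98.1989°

center=(-14.3693,-18.4691) T_A=(-31.6681,-15.8906) T_B=(-9.3501,-1.7149) sweep=98.1989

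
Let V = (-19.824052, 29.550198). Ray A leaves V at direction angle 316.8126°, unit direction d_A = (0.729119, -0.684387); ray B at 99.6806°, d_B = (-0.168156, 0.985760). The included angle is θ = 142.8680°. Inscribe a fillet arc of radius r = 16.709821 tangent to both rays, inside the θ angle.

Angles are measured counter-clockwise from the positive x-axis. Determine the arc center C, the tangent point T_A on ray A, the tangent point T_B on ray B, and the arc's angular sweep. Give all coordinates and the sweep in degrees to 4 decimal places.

bisector direction at 28.2466° = (0.880919,0.473267)
center distance |VC| = r/sin(θ/2) = 16.709821/sin(71.4340°) = 17.627183
C = V + |VC|·bis = (-4.2959,37.8926)
T_A = V + ((C−V)·d_A)·d_A = V + 5.6124·d_A = (-15.7319,25.7091)
T_B = V + ((C−V)·d_B)·d_B = V + 5.6124·d_B = (-20.7678,35.0827)
sweep = 180° − θ = 37.1320°

center=(-4.2959,37.8926) T_A=(-15.7319,25.7091) T_B=(-20.7678,35.0827) sweep=37.1320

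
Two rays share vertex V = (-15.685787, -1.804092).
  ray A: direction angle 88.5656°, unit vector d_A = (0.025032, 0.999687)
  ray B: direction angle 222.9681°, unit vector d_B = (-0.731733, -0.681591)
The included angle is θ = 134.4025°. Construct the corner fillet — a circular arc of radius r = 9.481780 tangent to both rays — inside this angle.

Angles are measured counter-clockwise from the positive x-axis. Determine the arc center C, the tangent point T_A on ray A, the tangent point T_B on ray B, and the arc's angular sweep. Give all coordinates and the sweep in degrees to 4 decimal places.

bisector direction at 155.7669° = (-0.911883,0.410451)
center distance |VC| = r/sin(θ/2) = 9.481780/sin(67.2013°) = 10.285359
C = V + |VC|·bis = (-25.0648,2.4175)
T_A = V + ((C−V)·d_A)·d_A = V + 3.9855·d_A = (-15.5860,2.1802)
T_B = V + ((C−V)·d_B)·d_B = V + 3.9855·d_B = (-18.6021,-4.5206)
sweep = 180° − θ = 45.5975°

center=(-25.0648,2.4175) T_A=(-15.5860,2.1802) T_B=(-18.6021,-4.5206) sweep=45.5975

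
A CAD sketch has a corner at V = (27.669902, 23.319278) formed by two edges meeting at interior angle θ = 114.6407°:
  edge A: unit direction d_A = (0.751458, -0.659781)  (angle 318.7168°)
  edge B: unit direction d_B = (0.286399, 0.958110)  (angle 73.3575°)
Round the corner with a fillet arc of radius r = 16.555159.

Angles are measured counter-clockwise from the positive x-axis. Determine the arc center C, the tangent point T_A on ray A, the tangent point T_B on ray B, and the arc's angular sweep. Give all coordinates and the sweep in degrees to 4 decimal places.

bisector direction at 16.0371° = (0.961083,0.276261)
center distance |VC| = r/sin(θ/2) = 16.555159/sin(57.3203°) = 19.668656
C = V + |VC|·bis = (46.5731,28.7530)
T_A = V + ((C−V)·d_A)·d_A = V + 10.6199·d_A = (35.6503,16.3125)
T_B = V + ((C−V)·d_B)·d_B = V + 10.6199·d_B = (30.7114,33.4943)
sweep = 180° − θ = 65.3593°

center=(46.5731,28.7530) T_A=(35.6503,16.3125) T_B=(30.7114,33.4943) sweep=65.3593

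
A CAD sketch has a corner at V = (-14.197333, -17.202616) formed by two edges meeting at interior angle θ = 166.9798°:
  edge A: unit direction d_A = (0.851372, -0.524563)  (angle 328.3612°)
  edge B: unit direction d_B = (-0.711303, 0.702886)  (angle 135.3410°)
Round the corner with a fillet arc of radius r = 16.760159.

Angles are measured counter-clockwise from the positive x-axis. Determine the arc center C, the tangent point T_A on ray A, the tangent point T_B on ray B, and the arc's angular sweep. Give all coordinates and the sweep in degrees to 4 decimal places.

bisector direction at 51.8511° = (0.617707,0.786408)
center distance |VC| = r/sin(θ/2) = 16.760159/sin(83.4899°) = 16.868932
C = V + |VC|·bis = (-3.7773,-3.9368)
T_A = V + ((C−V)·d_A)·d_A = V + 1.9126·d_A = (-12.5690,-18.2059)
T_B = V + ((C−V)·d_B)·d_B = V + 1.9126·d_B = (-15.5578,-15.8583)
sweep = 180° − θ = 13.0202°

center=(-3.7773,-3.9368) T_A=(-12.5690,-18.2059) T_B=(-15.5578,-15.8583) sweep=13.0202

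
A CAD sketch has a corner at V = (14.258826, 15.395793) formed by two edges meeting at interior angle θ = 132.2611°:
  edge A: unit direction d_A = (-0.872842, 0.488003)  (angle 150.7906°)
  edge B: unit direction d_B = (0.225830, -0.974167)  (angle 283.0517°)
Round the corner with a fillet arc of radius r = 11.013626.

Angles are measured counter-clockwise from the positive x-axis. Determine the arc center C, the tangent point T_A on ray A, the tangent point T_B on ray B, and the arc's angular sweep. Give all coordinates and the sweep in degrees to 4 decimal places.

center=(4.6303,8.1609) T_A=(10.0050,17.7741) T_B=(15.3594,10.6481) sweep=47.7389

bisector direction at 216.9212° = (-0.799463,-0.600715)
center distance |VC| = r/sin(θ/2) = 11.013626/sin(66.1305°) = 12.043728
C = V + |VC|·bis = (4.6303,8.1609)
T_A = V + ((C−V)·d_A)·d_A = V + 4.8735·d_A = (10.0050,17.7741)
T_B = V + ((C−V)·d_B)·d_B = V + 4.8735·d_B = (15.3594,10.6481)
sweep = 180° − θ = 47.7389°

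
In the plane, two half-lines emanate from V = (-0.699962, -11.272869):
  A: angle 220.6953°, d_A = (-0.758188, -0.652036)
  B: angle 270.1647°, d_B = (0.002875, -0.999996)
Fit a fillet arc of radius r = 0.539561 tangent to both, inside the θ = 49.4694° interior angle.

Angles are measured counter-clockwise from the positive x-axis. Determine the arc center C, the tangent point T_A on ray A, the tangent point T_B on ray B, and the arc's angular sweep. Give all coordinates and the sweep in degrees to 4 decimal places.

bisector direction at 245.4300° = (-0.415805,-0.909454)
center distance |VC| = r/sin(θ/2) = 0.539561/sin(24.7347°) = 1.289529
C = V + |VC|·bis = (-1.2362,-12.4456)
T_A = V + ((C−V)·d_A)·d_A = V + 1.1712·d_A = (-1.5880,-12.0365)
T_B = V + ((C−V)·d_B)·d_B = V + 1.1712·d_B = (-0.6966,-12.4441)
sweep = 180° − θ = 130.5306°

center=(-1.2362,-12.4456) T_A=(-1.5880,-12.0365) T_B=(-0.6966,-12.4441) sweep=130.5306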